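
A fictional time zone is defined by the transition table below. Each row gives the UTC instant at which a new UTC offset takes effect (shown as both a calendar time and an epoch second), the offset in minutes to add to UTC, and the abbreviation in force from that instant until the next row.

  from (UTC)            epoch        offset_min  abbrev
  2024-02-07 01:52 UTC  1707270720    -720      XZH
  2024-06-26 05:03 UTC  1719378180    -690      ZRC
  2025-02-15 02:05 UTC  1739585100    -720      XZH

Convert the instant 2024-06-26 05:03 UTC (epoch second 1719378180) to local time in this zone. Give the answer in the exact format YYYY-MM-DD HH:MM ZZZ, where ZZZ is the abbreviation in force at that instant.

2024-06-25 17:33 ZRC

Query: 2024-06-26 05:03 UTC
Rule 2/3 (ZRC, -11:30): 2024-06-26 05:03 UTC ≤ query < 2025-02-15 02:05 UTC
5·60 + 3 - 690 = -387 min
-387 = -1·1440 + 1053; 1053 = 17·60 + 33 → 17:33, 2024-06-26 - 1 day = 2024-06-25
→ 2024-06-25 17:33 ZRC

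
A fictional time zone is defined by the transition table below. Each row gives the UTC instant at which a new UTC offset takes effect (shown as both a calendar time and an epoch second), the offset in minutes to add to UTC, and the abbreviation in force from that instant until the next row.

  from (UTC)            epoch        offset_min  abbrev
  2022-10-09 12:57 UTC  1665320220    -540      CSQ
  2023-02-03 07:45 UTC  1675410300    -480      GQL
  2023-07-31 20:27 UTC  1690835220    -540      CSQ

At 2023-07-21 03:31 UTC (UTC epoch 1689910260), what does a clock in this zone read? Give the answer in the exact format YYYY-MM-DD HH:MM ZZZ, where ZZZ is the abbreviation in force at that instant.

Query: 2023-07-21 03:31 UTC
Rule 2/3 (GQL, -08:00): 2023-02-03 07:45 UTC ≤ query < 2023-07-31 20:27 UTC
3·60 + 31 - 480 = -269 min
-269 = -1·1440 + 1171; 1171 = 19·60 + 31 → 19:31, 2023-07-21 - 1 day = 2023-07-20
→ 2023-07-20 19:31 GQL

2023-07-20 19:31 GQL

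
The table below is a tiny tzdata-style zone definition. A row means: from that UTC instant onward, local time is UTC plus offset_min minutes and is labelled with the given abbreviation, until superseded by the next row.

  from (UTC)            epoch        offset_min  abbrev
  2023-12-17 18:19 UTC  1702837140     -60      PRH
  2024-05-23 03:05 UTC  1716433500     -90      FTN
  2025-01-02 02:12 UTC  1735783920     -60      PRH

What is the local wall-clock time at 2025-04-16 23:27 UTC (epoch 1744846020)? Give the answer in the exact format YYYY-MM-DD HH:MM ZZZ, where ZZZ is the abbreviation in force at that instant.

2025-04-16 22:27 PRH

Query: 2025-04-16 23:27 UTC
Rule 3/3 (PRH, -01:00): 2025-01-02 02:12 UTC ≤ query < +∞
23·60 + 27 - 60 = 1347 min
1347 = 0·1440 + 1347; 1347 = 22·60 + 27 → 22:27, same day
→ 2025-04-16 22:27 PRH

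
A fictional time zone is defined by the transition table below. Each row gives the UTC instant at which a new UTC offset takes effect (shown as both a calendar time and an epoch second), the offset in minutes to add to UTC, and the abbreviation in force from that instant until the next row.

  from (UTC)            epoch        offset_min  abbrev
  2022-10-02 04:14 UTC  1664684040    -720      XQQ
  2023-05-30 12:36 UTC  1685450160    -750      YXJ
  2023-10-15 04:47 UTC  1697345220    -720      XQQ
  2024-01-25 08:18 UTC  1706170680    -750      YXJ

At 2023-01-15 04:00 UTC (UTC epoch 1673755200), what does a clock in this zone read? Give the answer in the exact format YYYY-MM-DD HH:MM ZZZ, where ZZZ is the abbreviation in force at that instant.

2023-01-14 16:00 XQQ

Query: 2023-01-15 04:00 UTC
Rule 1/4 (XQQ, -12:00): 2022-10-02 04:14 UTC ≤ query < 2023-05-30 12:36 UTC
4·60 + 0 - 720 = -480 min
-480 = -1·1440 + 960; 960 = 16·60 + 0 → 16:00, 2023-01-15 - 1 day = 2023-01-14
→ 2023-01-14 16:00 XQQ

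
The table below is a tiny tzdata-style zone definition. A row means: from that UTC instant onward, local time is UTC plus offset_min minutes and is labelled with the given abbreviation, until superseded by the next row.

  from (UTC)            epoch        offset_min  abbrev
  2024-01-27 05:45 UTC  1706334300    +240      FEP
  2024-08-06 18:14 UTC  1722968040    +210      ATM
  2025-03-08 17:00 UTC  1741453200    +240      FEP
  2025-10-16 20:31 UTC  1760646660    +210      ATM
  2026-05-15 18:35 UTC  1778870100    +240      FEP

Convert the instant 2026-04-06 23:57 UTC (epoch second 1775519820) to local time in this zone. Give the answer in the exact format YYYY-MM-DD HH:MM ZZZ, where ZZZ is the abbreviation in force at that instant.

2026-04-07 03:27 ATM

Query: 2026-04-06 23:57 UTC
Rule 4/5 (ATM, +03:30): 2025-10-16 20:31 UTC ≤ query < 2026-05-15 18:35 UTC
23·60 + 57 + 210 = 1647 min
1647 = 1·1440 + 207; 207 = 3·60 + 27 → 03:27, 2026-04-06 + 1 day = 2026-04-07
→ 2026-04-07 03:27 ATM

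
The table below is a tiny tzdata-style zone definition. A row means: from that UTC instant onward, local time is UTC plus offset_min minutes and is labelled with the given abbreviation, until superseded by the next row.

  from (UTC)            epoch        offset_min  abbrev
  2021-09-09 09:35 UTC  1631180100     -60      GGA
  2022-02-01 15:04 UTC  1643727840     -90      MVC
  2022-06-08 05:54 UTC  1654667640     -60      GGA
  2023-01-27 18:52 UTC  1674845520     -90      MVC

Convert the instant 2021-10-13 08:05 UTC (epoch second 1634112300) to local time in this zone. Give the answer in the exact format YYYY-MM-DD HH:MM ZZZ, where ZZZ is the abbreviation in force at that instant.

Query: 2021-10-13 08:05 UTC
Rule 1/4 (GGA, -01:00): 2021-09-09 09:35 UTC ≤ query < 2022-02-01 15:04 UTC
8·60 + 5 - 60 = 425 min
425 = 0·1440 + 425; 425 = 7·60 + 5 → 07:05, same day
→ 2021-10-13 07:05 GGA

2021-10-13 07:05 GGA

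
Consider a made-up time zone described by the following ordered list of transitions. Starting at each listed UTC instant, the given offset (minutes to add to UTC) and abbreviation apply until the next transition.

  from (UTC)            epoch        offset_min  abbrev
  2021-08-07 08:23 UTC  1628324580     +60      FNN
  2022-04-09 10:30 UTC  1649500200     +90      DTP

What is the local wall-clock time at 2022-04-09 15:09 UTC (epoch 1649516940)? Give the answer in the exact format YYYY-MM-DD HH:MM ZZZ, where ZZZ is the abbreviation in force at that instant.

Query: 2022-04-09 15:09 UTC
Rule 2/2 (DTP, +01:30): 2022-04-09 10:30 UTC ≤ query < +∞
15·60 + 9 + 90 = 999 min
999 = 0·1440 + 999; 999 = 16·60 + 39 → 16:39, same day
→ 2022-04-09 16:39 DTP

2022-04-09 16:39 DTP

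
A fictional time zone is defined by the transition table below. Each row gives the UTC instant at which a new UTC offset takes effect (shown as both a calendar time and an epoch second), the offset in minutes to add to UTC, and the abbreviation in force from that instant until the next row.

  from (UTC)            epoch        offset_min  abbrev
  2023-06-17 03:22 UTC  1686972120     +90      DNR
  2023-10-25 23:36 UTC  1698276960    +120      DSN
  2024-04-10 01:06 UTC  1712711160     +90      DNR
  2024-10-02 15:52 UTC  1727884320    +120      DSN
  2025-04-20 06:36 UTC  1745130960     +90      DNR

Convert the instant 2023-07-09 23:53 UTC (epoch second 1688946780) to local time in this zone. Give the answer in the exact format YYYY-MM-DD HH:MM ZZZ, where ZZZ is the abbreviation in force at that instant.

Query: 2023-07-09 23:53 UTC
Rule 1/5 (DNR, +01:30): 2023-06-17 03:22 UTC ≤ query < 2023-10-25 23:36 UTC
23·60 + 53 + 90 = 1523 min
1523 = 1·1440 + 83; 83 = 1·60 + 23 → 01:23, 2023-07-09 + 1 day = 2023-07-10
→ 2023-07-10 01:23 DNR

2023-07-10 01:23 DNR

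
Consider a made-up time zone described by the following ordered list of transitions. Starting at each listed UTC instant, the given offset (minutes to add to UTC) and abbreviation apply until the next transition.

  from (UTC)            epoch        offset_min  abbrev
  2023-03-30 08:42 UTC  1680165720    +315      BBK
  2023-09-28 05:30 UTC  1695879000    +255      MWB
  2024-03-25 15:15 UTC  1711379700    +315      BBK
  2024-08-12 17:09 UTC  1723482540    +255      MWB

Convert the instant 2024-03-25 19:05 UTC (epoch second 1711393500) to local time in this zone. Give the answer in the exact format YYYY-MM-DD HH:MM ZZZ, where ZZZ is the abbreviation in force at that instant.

2024-03-26 00:20 BBK

Query: 2024-03-25 19:05 UTC
Rule 3/4 (BBK, +05:15): 2024-03-25 15:15 UTC ≤ query < 2024-08-12 17:09 UTC
19·60 + 5 + 315 = 1460 min
1460 = 1·1440 + 20; 20 = 0·60 + 20 → 00:20, 2024-03-25 + 1 day = 2024-03-26
→ 2024-03-26 00:20 BBK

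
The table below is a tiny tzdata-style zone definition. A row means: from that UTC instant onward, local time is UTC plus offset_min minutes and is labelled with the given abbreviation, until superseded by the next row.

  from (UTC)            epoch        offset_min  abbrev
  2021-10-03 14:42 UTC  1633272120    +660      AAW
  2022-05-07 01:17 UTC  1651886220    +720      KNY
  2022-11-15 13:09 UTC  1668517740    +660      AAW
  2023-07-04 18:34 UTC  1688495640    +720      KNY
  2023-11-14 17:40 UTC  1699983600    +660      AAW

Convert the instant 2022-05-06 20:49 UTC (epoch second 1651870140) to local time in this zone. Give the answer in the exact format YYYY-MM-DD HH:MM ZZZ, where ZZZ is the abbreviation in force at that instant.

2022-05-07 07:49 AAW

Query: 2022-05-06 20:49 UTC
Rule 1/5 (AAW, +11:00): 2021-10-03 14:42 UTC ≤ query < 2022-05-07 01:17 UTC
20·60 + 49 + 660 = 1909 min
1909 = 1·1440 + 469; 469 = 7·60 + 49 → 07:49, 2022-05-06 + 1 day = 2022-05-07
→ 2022-05-07 07:49 AAW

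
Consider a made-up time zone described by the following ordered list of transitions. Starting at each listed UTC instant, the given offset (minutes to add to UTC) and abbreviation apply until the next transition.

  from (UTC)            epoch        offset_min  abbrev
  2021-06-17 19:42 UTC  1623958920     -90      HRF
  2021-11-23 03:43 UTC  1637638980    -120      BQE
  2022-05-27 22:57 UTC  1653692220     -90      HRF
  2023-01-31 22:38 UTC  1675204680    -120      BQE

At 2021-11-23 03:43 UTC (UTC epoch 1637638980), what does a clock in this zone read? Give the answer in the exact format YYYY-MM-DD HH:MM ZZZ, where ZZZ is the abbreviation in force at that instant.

2021-11-23 01:43 BQE

Query: 2021-11-23 03:43 UTC
Rule 2/4 (BQE, -02:00): 2021-11-23 03:43 UTC ≤ query < 2022-05-27 22:57 UTC
3·60 + 43 - 120 = 103 min
103 = 0·1440 + 103; 103 = 1·60 + 43 → 01:43, same day
→ 2021-11-23 01:43 BQE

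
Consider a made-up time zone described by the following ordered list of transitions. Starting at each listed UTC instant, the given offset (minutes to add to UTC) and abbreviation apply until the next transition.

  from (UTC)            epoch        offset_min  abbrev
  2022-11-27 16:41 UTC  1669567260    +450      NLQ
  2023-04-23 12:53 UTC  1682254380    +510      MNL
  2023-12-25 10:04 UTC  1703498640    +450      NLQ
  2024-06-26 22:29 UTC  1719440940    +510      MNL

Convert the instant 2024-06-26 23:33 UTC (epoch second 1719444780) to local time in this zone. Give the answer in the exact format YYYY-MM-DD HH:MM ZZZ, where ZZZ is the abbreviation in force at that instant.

Query: 2024-06-26 23:33 UTC
Rule 4/4 (MNL, +08:30): 2024-06-26 22:29 UTC ≤ query < +∞
23·60 + 33 + 510 = 1923 min
1923 = 1·1440 + 483; 483 = 8·60 + 3 → 08:03, 2024-06-26 + 1 day = 2024-06-27
→ 2024-06-27 08:03 MNL

2024-06-27 08:03 MNL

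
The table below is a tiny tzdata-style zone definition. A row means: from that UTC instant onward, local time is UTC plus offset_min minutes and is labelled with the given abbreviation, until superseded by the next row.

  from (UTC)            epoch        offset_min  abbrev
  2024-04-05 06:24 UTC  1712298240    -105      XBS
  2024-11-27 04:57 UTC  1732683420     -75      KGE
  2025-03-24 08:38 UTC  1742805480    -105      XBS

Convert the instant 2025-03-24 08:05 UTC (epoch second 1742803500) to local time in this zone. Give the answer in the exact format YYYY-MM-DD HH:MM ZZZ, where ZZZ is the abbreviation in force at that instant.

Query: 2025-03-24 08:05 UTC
Rule 2/3 (KGE, -01:15): 2024-11-27 04:57 UTC ≤ query < 2025-03-24 08:38 UTC
8·60 + 5 - 75 = 410 min
410 = 0·1440 + 410; 410 = 6·60 + 50 → 06:50, same day
→ 2025-03-24 06:50 KGE

2025-03-24 06:50 KGE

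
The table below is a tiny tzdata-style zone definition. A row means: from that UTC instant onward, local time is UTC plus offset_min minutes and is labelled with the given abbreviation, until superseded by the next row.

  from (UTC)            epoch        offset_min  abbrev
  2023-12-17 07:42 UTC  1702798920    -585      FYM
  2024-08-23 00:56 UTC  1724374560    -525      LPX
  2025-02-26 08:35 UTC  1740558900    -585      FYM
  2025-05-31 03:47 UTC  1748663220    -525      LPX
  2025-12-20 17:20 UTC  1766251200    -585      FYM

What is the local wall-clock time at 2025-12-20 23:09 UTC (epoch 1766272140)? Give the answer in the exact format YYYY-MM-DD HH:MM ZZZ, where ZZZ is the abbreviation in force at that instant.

Query: 2025-12-20 23:09 UTC
Rule 5/5 (FYM, -09:45): 2025-12-20 17:20 UTC ≤ query < +∞
23·60 + 9 - 585 = 804 min
804 = 0·1440 + 804; 804 = 13·60 + 24 → 13:24, same day
→ 2025-12-20 13:24 FYM

2025-12-20 13:24 FYM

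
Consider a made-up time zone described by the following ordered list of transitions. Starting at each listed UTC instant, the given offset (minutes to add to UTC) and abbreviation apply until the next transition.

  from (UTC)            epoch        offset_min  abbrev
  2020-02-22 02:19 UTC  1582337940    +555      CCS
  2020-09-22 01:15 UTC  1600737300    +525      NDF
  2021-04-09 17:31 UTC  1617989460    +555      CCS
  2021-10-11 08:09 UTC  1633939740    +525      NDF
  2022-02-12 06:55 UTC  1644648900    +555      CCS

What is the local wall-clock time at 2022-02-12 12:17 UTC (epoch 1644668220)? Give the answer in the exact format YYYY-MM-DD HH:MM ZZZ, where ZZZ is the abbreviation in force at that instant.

Query: 2022-02-12 12:17 UTC
Rule 5/5 (CCS, +09:15): 2022-02-12 06:55 UTC ≤ query < +∞
12·60 + 17 + 555 = 1292 min
1292 = 0·1440 + 1292; 1292 = 21·60 + 32 → 21:32, same day
→ 2022-02-12 21:32 CCS

2022-02-12 21:32 CCS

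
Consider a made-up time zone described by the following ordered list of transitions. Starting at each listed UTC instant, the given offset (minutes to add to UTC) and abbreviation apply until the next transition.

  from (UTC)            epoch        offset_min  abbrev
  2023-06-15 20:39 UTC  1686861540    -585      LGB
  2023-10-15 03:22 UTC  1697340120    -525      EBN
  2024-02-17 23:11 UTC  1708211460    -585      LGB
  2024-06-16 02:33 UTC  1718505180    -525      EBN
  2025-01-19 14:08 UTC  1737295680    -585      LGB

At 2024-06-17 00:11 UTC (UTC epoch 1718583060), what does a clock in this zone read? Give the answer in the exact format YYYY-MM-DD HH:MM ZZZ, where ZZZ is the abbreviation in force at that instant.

Query: 2024-06-17 00:11 UTC
Rule 4/5 (EBN, -08:45): 2024-06-16 02:33 UTC ≤ query < 2025-01-19 14:08 UTC
0·60 + 11 - 525 = -514 min
-514 = -1·1440 + 926; 926 = 15·60 + 26 → 15:26, 2024-06-17 - 1 day = 2024-06-16
→ 2024-06-16 15:26 EBN

2024-06-16 15:26 EBN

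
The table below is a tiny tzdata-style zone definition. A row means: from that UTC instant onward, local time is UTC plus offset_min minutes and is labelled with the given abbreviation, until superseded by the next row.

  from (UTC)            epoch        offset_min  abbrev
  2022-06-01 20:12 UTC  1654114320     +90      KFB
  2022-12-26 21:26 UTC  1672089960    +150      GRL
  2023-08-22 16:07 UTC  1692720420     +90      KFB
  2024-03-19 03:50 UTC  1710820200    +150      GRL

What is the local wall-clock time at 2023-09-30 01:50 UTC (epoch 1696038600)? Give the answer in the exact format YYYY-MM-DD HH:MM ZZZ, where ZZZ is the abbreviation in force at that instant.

2023-09-30 03:20 KFB

Query: 2023-09-30 01:50 UTC
Rule 3/4 (KFB, +01:30): 2023-08-22 16:07 UTC ≤ query < 2024-03-19 03:50 UTC
1·60 + 50 + 90 = 200 min
200 = 0·1440 + 200; 200 = 3·60 + 20 → 03:20, same day
→ 2023-09-30 03:20 KFB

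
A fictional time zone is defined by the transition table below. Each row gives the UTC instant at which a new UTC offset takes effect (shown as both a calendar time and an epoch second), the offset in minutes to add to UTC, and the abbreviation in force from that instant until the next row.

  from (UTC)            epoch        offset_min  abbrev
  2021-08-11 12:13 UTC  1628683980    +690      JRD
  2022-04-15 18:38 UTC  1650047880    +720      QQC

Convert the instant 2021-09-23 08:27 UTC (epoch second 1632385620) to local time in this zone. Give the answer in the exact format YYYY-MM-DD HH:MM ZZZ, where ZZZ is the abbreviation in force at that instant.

Query: 2021-09-23 08:27 UTC
Rule 1/2 (JRD, +11:30): 2021-08-11 12:13 UTC ≤ query < 2022-04-15 18:38 UTC
8·60 + 27 + 690 = 1197 min
1197 = 0·1440 + 1197; 1197 = 19·60 + 57 → 19:57, same day
→ 2021-09-23 19:57 JRD

2021-09-23 19:57 JRD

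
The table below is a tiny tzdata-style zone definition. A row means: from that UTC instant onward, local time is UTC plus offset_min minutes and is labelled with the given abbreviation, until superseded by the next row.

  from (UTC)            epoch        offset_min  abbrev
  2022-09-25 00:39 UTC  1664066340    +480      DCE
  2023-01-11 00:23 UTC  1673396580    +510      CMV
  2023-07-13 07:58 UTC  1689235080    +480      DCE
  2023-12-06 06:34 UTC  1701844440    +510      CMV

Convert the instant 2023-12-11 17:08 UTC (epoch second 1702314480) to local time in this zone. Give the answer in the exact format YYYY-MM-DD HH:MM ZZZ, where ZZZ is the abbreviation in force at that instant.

2023-12-12 01:38 CMV

Query: 2023-12-11 17:08 UTC
Rule 4/4 (CMV, +08:30): 2023-12-06 06:34 UTC ≤ query < +∞
17·60 + 8 + 510 = 1538 min
1538 = 1·1440 + 98; 98 = 1·60 + 38 → 01:38, 2023-12-11 + 1 day = 2023-12-12
→ 2023-12-12 01:38 CMV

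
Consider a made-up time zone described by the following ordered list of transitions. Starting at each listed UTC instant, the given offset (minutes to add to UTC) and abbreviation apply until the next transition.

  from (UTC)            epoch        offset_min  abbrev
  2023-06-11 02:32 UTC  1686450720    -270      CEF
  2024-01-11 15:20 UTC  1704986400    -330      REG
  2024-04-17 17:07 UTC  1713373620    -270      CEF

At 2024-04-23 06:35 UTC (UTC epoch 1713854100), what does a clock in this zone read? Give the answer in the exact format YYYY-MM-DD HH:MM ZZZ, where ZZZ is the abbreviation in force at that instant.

Query: 2024-04-23 06:35 UTC
Rule 3/3 (CEF, -04:30): 2024-04-17 17:07 UTC ≤ query < +∞
6·60 + 35 - 270 = 125 min
125 = 0·1440 + 125; 125 = 2·60 + 5 → 02:05, same day
→ 2024-04-23 02:05 CEF

2024-04-23 02:05 CEF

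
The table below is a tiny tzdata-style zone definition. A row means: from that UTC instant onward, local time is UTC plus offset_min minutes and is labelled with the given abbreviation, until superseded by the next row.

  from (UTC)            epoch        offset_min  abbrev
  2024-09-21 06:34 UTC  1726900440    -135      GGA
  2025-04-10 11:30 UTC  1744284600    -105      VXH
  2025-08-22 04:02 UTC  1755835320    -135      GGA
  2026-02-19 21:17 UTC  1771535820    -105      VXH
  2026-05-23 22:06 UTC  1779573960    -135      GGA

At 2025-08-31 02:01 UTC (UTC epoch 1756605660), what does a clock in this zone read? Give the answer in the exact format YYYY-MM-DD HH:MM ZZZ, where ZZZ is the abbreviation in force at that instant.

Query: 2025-08-31 02:01 UTC
Rule 3/5 (GGA, -02:15): 2025-08-22 04:02 UTC ≤ query < 2026-02-19 21:17 UTC
2·60 + 1 - 135 = -14 min
-14 = -1·1440 + 1426; 1426 = 23·60 + 46 → 23:46, 2025-08-31 - 1 day = 2025-08-30
→ 2025-08-30 23:46 GGA

2025-08-30 23:46 GGA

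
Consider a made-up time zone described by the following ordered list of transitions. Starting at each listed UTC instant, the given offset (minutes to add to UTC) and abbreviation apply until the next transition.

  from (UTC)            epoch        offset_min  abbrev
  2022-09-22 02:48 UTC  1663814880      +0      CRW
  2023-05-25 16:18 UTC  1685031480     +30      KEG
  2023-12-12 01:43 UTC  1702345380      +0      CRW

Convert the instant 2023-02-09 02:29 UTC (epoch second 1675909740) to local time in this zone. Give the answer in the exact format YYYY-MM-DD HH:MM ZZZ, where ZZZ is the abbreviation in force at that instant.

Query: 2023-02-09 02:29 UTC
Rule 1/3 (CRW, +00:00): 2022-09-22 02:48 UTC ≤ query < 2023-05-25 16:18 UTC
2·60 + 29 + 0 = 149 min
149 = 0·1440 + 149; 149 = 2·60 + 29 → 02:29, same day
→ 2023-02-09 02:29 CRW

2023-02-09 02:29 CRW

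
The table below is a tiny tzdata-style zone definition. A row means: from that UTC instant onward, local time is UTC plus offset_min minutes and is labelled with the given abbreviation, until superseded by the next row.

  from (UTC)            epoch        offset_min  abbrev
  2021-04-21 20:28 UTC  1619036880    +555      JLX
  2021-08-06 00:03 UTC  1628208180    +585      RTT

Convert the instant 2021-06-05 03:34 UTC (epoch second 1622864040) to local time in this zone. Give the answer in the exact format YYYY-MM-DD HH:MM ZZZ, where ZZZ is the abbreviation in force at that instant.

2021-06-05 12:49 JLX

Query: 2021-06-05 03:34 UTC
Rule 1/2 (JLX, +09:15): 2021-04-21 20:28 UTC ≤ query < 2021-08-06 00:03 UTC
3·60 + 34 + 555 = 769 min
769 = 0·1440 + 769; 769 = 12·60 + 49 → 12:49, same day
→ 2021-06-05 12:49 JLX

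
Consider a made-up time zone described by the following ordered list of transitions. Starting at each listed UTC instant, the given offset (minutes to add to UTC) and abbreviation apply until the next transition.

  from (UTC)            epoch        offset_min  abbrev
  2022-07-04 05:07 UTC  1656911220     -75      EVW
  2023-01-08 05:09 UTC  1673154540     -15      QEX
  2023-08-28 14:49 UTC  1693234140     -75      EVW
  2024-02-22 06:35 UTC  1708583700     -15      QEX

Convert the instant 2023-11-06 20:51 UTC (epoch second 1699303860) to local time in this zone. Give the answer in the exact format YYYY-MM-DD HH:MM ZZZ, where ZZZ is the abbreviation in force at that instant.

2023-11-06 19:36 EVW

Query: 2023-11-06 20:51 UTC
Rule 3/4 (EVW, -01:15): 2023-08-28 14:49 UTC ≤ query < 2024-02-22 06:35 UTC
20·60 + 51 - 75 = 1176 min
1176 = 0·1440 + 1176; 1176 = 19·60 + 36 → 19:36, same day
→ 2023-11-06 19:36 EVW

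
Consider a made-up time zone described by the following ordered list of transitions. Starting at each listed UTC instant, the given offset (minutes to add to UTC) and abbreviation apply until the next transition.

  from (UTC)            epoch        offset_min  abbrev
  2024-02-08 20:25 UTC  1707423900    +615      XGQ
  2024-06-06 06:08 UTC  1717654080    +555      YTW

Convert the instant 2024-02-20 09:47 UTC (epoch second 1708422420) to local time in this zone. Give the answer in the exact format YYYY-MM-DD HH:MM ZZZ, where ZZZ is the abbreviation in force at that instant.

Query: 2024-02-20 09:47 UTC
Rule 1/2 (XGQ, +10:15): 2024-02-08 20:25 UTC ≤ query < 2024-06-06 06:08 UTC
9·60 + 47 + 615 = 1202 min
1202 = 0·1440 + 1202; 1202 = 20·60 + 2 → 20:02, same day
→ 2024-02-20 20:02 XGQ

2024-02-20 20:02 XGQ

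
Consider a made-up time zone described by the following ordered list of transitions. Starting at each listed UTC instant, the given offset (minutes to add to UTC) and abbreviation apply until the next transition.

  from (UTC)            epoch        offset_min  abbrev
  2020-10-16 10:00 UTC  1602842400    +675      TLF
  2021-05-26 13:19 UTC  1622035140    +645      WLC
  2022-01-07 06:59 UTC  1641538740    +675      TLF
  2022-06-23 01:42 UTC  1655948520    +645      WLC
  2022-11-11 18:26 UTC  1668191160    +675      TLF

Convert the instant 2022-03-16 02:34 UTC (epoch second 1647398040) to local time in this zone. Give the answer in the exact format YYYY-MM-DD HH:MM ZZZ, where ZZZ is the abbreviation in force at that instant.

Query: 2022-03-16 02:34 UTC
Rule 3/5 (TLF, +11:15): 2022-01-07 06:59 UTC ≤ query < 2022-06-23 01:42 UTC
2·60 + 34 + 675 = 829 min
829 = 0·1440 + 829; 829 = 13·60 + 49 → 13:49, same day
→ 2022-03-16 13:49 TLF

2022-03-16 13:49 TLF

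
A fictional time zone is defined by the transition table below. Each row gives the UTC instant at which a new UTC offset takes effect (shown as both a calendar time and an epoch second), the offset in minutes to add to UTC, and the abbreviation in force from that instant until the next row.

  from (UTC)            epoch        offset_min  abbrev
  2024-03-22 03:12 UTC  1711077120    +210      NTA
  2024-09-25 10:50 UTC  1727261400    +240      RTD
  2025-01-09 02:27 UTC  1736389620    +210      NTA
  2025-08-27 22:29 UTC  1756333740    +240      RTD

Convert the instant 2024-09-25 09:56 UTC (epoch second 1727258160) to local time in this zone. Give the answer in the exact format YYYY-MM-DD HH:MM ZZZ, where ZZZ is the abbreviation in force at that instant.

2024-09-25 13:26 NTA

Query: 2024-09-25 09:56 UTC
Rule 1/4 (NTA, +03:30): 2024-03-22 03:12 UTC ≤ query < 2024-09-25 10:50 UTC
9·60 + 56 + 210 = 806 min
806 = 0·1440 + 806; 806 = 13·60 + 26 → 13:26, same day
→ 2024-09-25 13:26 NTA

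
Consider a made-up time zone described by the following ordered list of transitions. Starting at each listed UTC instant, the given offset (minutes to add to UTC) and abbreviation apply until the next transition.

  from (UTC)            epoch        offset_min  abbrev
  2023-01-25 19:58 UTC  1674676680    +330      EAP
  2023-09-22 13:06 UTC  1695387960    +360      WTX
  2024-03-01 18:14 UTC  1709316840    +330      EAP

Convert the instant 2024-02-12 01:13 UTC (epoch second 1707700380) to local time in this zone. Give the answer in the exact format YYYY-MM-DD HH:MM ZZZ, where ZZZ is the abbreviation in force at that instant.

Query: 2024-02-12 01:13 UTC
Rule 2/3 (WTX, +06:00): 2023-09-22 13:06 UTC ≤ query < 2024-03-01 18:14 UTC
1·60 + 13 + 360 = 433 min
433 = 0·1440 + 433; 433 = 7·60 + 13 → 07:13, same day
→ 2024-02-12 07:13 WTX

2024-02-12 07:13 WTX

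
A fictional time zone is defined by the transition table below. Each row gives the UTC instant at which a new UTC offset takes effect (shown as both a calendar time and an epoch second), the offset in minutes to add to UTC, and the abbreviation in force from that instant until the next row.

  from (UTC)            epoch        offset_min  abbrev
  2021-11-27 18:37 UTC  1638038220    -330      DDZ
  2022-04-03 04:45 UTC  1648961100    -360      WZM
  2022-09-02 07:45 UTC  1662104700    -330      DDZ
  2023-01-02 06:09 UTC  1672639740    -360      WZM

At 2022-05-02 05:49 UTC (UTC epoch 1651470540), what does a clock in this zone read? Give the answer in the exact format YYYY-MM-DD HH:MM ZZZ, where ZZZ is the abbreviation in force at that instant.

Query: 2022-05-02 05:49 UTC
Rule 2/4 (WZM, -06:00): 2022-04-03 04:45 UTC ≤ query < 2022-09-02 07:45 UTC
5·60 + 49 - 360 = -11 min
-11 = -1·1440 + 1429; 1429 = 23·60 + 49 → 23:49, 2022-05-02 - 1 day = 2022-05-01
→ 2022-05-01 23:49 WZM

2022-05-01 23:49 WZM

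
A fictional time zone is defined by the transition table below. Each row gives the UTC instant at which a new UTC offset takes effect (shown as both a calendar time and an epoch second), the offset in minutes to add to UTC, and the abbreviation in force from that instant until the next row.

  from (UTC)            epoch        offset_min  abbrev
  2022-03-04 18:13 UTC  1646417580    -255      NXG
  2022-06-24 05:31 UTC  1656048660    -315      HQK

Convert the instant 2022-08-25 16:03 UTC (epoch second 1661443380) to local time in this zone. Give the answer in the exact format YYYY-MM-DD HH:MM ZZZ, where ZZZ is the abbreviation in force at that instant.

2022-08-25 10:48 HQK

Query: 2022-08-25 16:03 UTC
Rule 2/2 (HQK, -05:15): 2022-06-24 05:31 UTC ≤ query < +∞
16·60 + 3 - 315 = 648 min
648 = 0·1440 + 648; 648 = 10·60 + 48 → 10:48, same day
→ 2022-08-25 10:48 HQK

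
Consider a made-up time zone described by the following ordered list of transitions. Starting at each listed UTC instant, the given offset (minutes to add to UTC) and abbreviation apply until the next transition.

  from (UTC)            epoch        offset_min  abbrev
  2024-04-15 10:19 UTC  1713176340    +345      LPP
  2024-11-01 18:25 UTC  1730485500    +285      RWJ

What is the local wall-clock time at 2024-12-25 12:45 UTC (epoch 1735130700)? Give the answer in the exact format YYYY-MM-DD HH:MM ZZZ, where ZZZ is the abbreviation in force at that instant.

Query: 2024-12-25 12:45 UTC
Rule 2/2 (RWJ, +04:45): 2024-11-01 18:25 UTC ≤ query < +∞
12·60 + 45 + 285 = 1050 min
1050 = 0·1440 + 1050; 1050 = 17·60 + 30 → 17:30, same day
→ 2024-12-25 17:30 RWJ

2024-12-25 17:30 RWJ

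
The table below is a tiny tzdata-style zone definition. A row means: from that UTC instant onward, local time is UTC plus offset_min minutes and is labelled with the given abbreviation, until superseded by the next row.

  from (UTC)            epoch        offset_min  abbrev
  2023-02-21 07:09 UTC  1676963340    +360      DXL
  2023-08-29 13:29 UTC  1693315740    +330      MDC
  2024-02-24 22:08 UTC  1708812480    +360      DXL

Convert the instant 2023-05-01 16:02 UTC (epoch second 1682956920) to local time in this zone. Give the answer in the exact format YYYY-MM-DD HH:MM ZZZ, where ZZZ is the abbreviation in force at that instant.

Query: 2023-05-01 16:02 UTC
Rule 1/3 (DXL, +06:00): 2023-02-21 07:09 UTC ≤ query < 2023-08-29 13:29 UTC
16·60 + 2 + 360 = 1322 min
1322 = 0·1440 + 1322; 1322 = 22·60 + 2 → 22:02, same day
→ 2023-05-01 22:02 DXL

2023-05-01 22:02 DXL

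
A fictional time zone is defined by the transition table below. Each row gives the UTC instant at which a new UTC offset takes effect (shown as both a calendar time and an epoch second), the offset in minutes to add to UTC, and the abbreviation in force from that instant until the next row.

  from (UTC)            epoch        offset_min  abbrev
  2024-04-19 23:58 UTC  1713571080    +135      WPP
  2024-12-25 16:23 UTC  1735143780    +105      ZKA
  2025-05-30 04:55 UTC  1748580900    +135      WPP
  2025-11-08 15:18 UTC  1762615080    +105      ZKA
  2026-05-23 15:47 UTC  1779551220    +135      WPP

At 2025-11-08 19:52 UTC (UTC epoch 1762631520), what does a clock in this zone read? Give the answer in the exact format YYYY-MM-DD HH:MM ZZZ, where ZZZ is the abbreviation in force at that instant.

Query: 2025-11-08 19:52 UTC
Rule 4/5 (ZKA, +01:45): 2025-11-08 15:18 UTC ≤ query < 2026-05-23 15:47 UTC
19·60 + 52 + 105 = 1297 min
1297 = 0·1440 + 1297; 1297 = 21·60 + 37 → 21:37, same day
→ 2025-11-08 21:37 ZKA

2025-11-08 21:37 ZKA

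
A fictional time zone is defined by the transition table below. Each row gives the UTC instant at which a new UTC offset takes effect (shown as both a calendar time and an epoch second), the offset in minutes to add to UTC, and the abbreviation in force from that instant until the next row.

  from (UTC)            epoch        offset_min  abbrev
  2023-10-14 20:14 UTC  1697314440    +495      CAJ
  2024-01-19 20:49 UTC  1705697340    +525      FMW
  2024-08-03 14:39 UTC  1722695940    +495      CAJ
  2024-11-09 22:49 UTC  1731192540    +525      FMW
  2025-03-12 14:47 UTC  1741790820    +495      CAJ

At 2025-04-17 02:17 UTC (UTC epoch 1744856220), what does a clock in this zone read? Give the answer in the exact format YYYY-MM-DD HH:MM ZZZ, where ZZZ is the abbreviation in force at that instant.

2025-04-17 10:32 CAJ

Query: 2025-04-17 02:17 UTC
Rule 5/5 (CAJ, +08:15): 2025-03-12 14:47 UTC ≤ query < +∞
2·60 + 17 + 495 = 632 min
632 = 0·1440 + 632; 632 = 10·60 + 32 → 10:32, same day
→ 2025-04-17 10:32 CAJ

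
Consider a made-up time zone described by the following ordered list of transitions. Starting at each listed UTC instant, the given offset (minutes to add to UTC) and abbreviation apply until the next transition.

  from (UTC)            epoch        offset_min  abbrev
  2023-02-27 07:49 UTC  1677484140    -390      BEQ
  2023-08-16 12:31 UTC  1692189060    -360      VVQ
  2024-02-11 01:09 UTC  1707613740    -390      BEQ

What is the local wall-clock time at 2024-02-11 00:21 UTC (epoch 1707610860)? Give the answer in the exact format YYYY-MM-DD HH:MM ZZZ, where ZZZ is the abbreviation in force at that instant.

2024-02-10 18:21 VVQ

Query: 2024-02-11 00:21 UTC
Rule 2/3 (VVQ, -06:00): 2023-08-16 12:31 UTC ≤ query < 2024-02-11 01:09 UTC
0·60 + 21 - 360 = -339 min
-339 = -1·1440 + 1101; 1101 = 18·60 + 21 → 18:21, 2024-02-11 - 1 day = 2024-02-10
→ 2024-02-10 18:21 VVQ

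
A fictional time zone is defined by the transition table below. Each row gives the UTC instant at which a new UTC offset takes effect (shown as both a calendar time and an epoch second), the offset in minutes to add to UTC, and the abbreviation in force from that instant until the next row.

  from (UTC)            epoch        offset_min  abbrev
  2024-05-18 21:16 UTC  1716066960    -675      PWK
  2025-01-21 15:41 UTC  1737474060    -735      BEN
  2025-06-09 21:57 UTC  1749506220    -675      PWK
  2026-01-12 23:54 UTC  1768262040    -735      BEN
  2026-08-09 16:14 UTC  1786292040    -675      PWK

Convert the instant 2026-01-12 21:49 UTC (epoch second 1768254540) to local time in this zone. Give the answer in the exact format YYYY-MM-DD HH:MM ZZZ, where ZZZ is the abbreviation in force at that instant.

Query: 2026-01-12 21:49 UTC
Rule 3/5 (PWK, -11:15): 2025-06-09 21:57 UTC ≤ query < 2026-01-12 23:54 UTC
21·60 + 49 - 675 = 634 min
634 = 0·1440 + 634; 634 = 10·60 + 34 → 10:34, same day
→ 2026-01-12 10:34 PWK

2026-01-12 10:34 PWK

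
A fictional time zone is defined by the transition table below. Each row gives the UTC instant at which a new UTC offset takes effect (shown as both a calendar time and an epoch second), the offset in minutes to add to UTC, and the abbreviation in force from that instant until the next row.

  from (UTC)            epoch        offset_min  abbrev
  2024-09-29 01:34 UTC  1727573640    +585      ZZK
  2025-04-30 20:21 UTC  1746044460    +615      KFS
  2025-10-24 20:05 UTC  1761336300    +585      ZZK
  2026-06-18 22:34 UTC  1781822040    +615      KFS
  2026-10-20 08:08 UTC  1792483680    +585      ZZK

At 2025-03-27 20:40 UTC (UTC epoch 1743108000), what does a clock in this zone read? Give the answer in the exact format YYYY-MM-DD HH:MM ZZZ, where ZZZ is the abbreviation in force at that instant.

2025-03-28 06:25 ZZK

Query: 2025-03-27 20:40 UTC
Rule 1/5 (ZZK, +09:45): 2024-09-29 01:34 UTC ≤ query < 2025-04-30 20:21 UTC
20·60 + 40 + 585 = 1825 min
1825 = 1·1440 + 385; 385 = 6·60 + 25 → 06:25, 2025-03-27 + 1 day = 2025-03-28
→ 2025-03-28 06:25 ZZK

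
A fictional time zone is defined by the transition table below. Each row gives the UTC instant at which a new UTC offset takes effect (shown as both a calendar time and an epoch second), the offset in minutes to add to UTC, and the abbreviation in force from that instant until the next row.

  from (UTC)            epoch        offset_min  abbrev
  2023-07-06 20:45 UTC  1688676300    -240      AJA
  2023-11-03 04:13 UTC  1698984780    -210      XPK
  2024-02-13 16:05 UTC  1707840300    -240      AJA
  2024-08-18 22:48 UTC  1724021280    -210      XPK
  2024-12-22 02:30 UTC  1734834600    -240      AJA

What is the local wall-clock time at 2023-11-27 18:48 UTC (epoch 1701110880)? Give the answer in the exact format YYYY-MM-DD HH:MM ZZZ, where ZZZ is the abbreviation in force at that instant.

Query: 2023-11-27 18:48 UTC
Rule 2/5 (XPK, -03:30): 2023-11-03 04:13 UTC ≤ query < 2024-02-13 16:05 UTC
18·60 + 48 - 210 = 918 min
918 = 0·1440 + 918; 918 = 15·60 + 18 → 15:18, same day
→ 2023-11-27 15:18 XPK

2023-11-27 15:18 XPK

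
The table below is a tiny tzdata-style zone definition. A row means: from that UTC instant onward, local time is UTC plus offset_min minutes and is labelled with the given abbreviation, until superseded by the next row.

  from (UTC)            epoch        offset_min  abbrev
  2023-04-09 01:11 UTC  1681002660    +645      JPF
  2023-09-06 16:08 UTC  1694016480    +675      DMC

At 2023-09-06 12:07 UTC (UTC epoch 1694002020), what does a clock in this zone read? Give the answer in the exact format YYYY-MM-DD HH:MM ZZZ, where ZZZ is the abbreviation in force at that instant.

Query: 2023-09-06 12:07 UTC
Rule 1/2 (JPF, +10:45): 2023-04-09 01:11 UTC ≤ query < 2023-09-06 16:08 UTC
12·60 + 7 + 645 = 1372 min
1372 = 0·1440 + 1372; 1372 = 22·60 + 52 → 22:52, same day
→ 2023-09-06 22:52 JPF

2023-09-06 22:52 JPF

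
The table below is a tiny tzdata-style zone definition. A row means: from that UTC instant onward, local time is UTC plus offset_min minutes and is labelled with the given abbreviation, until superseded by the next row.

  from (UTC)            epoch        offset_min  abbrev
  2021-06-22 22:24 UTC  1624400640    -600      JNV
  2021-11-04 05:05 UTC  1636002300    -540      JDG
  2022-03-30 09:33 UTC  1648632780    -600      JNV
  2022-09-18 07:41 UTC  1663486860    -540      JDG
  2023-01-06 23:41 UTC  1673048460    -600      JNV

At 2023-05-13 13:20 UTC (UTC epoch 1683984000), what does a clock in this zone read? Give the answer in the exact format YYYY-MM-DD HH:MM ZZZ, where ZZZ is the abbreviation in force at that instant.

2023-05-13 03:20 JNV

Query: 2023-05-13 13:20 UTC
Rule 5/5 (JNV, -10:00): 2023-01-06 23:41 UTC ≤ query < +∞
13·60 + 20 - 600 = 200 min
200 = 0·1440 + 200; 200 = 3·60 + 20 → 03:20, same day
→ 2023-05-13 03:20 JNV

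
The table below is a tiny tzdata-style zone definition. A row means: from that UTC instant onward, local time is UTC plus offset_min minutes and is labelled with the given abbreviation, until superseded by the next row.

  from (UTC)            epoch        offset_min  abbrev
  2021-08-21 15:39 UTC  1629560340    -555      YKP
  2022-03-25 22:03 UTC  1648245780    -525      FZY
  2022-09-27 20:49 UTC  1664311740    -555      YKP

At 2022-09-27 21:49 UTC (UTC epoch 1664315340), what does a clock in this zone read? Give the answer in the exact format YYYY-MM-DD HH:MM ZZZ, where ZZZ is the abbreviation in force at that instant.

2022-09-27 12:34 YKP

Query: 2022-09-27 21:49 UTC
Rule 3/3 (YKP, -09:15): 2022-09-27 20:49 UTC ≤ query < +∞
21·60 + 49 - 555 = 754 min
754 = 0·1440 + 754; 754 = 12·60 + 34 → 12:34, same day
→ 2022-09-27 12:34 YKP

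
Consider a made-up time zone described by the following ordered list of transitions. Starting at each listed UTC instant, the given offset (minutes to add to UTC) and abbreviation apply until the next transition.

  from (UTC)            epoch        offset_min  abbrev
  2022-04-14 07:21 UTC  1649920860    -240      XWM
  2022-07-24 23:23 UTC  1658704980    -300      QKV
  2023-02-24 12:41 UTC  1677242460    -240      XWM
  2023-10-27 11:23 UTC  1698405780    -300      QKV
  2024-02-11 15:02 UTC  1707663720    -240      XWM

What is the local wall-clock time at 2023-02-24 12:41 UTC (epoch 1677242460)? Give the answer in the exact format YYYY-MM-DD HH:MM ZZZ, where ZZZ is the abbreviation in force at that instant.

2023-02-24 08:41 XWM

Query: 2023-02-24 12:41 UTC
Rule 3/5 (XWM, -04:00): 2023-02-24 12:41 UTC ≤ query < 2023-10-27 11:23 UTC
12·60 + 41 - 240 = 521 min
521 = 0·1440 + 521; 521 = 8·60 + 41 → 08:41, same day
→ 2023-02-24 08:41 XWM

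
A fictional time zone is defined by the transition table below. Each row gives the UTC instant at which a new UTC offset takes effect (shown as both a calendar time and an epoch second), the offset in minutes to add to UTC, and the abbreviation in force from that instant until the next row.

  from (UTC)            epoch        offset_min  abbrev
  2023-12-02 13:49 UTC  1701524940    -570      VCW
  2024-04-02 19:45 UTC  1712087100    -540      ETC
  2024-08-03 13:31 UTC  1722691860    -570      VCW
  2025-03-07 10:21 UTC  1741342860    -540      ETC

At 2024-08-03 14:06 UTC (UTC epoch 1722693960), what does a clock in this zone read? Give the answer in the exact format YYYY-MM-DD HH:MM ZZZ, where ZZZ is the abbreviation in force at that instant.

2024-08-03 04:36 VCW

Query: 2024-08-03 14:06 UTC
Rule 3/4 (VCW, -09:30): 2024-08-03 13:31 UTC ≤ query < 2025-03-07 10:21 UTC
14·60 + 6 - 570 = 276 min
276 = 0·1440 + 276; 276 = 4·60 + 36 → 04:36, same day
→ 2024-08-03 04:36 VCW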